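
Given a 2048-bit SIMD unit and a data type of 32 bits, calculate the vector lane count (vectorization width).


Width = SIMD bits / data type bits
= 2048 / 32 = 64

64


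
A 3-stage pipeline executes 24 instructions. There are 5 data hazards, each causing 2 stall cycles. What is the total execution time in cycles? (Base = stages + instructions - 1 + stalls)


Base cycles = 3 + 24 - 1 = 26
Total stalls = 5 * 2 = 10
Total = 26 + 10 = 36

36


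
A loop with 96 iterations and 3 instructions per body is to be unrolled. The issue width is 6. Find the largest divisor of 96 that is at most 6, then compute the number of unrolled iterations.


Largest divisor of 96 <= 6 is 6
New iterations = 96 / 6 = 16

16


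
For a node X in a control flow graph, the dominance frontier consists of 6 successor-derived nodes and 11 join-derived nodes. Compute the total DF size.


DF(X) = direct successor contributions + join point contributions
= 6 + 11 = 17

17


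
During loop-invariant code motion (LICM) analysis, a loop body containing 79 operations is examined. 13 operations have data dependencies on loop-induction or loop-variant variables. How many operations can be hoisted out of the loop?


Invariant candidates = total - loop-dependent
= 79 - 13 = 66

66


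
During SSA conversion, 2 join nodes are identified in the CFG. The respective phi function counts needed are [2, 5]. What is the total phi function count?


Total phi functions = sum of phi functions at each join node
= 2 + 5 = 7

7


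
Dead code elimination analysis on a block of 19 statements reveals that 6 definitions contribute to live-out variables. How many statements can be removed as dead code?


Dead code = total statements - live definitions
= 19 - 6 = 13

13


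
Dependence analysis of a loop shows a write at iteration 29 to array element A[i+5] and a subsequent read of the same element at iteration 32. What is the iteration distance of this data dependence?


Distance = read iteration - write iteration
= 32 - 29 = 3

3


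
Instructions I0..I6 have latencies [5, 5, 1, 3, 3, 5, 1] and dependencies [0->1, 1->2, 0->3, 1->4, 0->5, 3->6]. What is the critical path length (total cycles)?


Compute longest path through dependency graph: dist(Ik) = max over predecessors of dist + latency(Ik).
dist(I0) = latency 5 = 5
dist(I1) = dist(I0) + 5 = 5 + 5 = 10
dist(I2) = dist(I1) + 1 = 10 + 1 = 11
dist(I3) = dist(I0) + 3 = 5 + 3 = 8
dist(I4) = dist(I1) + 3 = 10 + 3 = 13
dist(I5) = dist(I0) + 5 = 5 + 5 = 10
dist(I6) = dist(I3) + 1 = 8 + 1 = 9
Critical path = max dist = 13

13


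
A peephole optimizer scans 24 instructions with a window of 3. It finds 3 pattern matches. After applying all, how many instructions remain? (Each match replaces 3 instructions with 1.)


Each match removes 2 instructions.
Total removed = 3 * 2 = 6
Remaining = 24 - 6 = 18

18


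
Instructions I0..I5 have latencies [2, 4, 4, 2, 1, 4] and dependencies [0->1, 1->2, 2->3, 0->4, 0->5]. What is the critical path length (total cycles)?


Compute longest path through dependency graph: dist(Ik) = max over predecessors of dist + latency(Ik).
dist(I0) = latency 2 = 2
dist(I1) = dist(I0) + 4 = 2 + 4 = 6
dist(I2) = dist(I1) + 4 = 6 + 4 = 10
dist(I3) = dist(I2) + 2 = 10 + 2 = 12
dist(I4) = dist(I0) + 1 = 2 + 1 = 3
dist(I5) = dist(I0) + 4 = 2 + 4 = 6
Critical path = max dist = 12

12


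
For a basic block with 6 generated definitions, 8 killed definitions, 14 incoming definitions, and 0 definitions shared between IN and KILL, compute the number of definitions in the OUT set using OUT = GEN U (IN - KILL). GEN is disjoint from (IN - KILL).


IN - KILL: 14 - 0 = 14 surviving definitions
OUT = GEN + surviving = 6 + 14 = 20

20


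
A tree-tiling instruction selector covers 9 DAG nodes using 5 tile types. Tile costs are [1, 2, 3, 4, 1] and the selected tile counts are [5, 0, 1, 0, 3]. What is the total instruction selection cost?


Total cost = sum(count_i * cost_i)
= 5*1 + 0*2 + 1*3 + 0*4 + 3*1
= 11

11


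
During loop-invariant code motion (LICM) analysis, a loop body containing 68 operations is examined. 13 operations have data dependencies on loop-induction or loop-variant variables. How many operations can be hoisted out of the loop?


Invariant candidates = total - loop-dependent
= 68 - 13 = 55

55


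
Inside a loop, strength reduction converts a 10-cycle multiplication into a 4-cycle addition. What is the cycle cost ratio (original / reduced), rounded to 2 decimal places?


Ratio = mult_cost / add_cost = 10 / 4 = 2.5

2.5


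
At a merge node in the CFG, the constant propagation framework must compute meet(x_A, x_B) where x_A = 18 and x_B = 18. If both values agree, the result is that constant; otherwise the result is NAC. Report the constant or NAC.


Meet operation: if both paths give the same constant, result is that constant; if they differ, result is NAC (not-a-constant).
Path A: 18, Path B: 18 -> equal
Result: constant -> 18

18


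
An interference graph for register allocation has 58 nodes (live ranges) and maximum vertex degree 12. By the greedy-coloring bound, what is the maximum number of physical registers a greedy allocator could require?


Greedy coloring never needs more than (max_degree + 1) colors: when coloring a vertex, at most max_degree neighbors are already colored.
Upper bound = 12 + 1 = 13

13


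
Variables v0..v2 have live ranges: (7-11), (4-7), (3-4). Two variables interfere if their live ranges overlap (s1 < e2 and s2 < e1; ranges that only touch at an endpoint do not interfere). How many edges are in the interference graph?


Check all pairs for overlapping intervals.
Two intervals (s1,e1) and (s2,e2) overlap if s1 < e2 and s2 < e1.
v0 (7-11) vs v1..v2: overlaps none -> 0
v1 (4-7) vs v2: overlaps none -> 0
Total overlapping pairs = 0 + 0 = 0

0


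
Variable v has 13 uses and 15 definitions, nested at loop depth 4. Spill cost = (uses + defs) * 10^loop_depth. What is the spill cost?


uses + defs = 13 + 15 = 28
10^4 = 10000
Spill cost = 28 * 10000 = 280000

280000


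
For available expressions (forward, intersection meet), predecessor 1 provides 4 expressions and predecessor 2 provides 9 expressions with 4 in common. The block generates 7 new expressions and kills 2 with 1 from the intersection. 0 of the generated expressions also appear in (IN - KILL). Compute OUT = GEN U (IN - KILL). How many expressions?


IN = intersection of predecessors = 4
IN - KILL = 4 - 1 = 3
|OUT| = |GEN| + |IN - KILL| - |GEN ∩ (IN - KILL)| = 7 + 3 - 0 = 10

10


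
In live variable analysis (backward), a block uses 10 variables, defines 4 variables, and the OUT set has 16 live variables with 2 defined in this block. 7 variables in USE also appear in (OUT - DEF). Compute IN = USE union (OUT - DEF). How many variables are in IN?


OUT - DEF: 16 - 2 = 14
|IN| = |USE| + |OUT - DEF| - |USE ∩ (OUT - DEF)| = 10 + 14 - 7 = 17

17


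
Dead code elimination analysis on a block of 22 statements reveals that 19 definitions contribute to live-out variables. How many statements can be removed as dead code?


Dead code = total statements - live definitions
= 22 - 19 = 3

3


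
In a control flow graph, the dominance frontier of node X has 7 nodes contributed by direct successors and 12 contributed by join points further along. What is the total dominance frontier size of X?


DF(X) = direct successor contributions + join point contributions
= 7 + 12 = 19

19


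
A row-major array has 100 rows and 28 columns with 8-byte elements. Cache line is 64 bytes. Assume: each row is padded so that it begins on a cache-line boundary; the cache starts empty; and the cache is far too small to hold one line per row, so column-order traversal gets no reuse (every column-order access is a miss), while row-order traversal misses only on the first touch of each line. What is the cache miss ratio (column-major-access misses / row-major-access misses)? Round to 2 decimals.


Each row occupies 28 * 8 = 224 bytes and starts on a line boundary, so it spans ceil(224 / 64) = 4 cache lines.
Row-major traversal misses (one per line touched): 100 * ceil(28 * 8 / 64) = 400
Column-major traversal misses (no reuse, every access misses): 100 * 28 = 2800
Ratio = 2800 / 400 = 7.0

7.0


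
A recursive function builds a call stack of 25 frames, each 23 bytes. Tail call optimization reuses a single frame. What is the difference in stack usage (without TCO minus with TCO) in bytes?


Without TCO: 25 * 23 = 575 bytes
With TCO: reuse 1 frame = 23 bytes
Savings = 575 - 23 = 552

552


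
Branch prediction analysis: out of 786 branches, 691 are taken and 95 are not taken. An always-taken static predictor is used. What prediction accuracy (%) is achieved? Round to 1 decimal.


Predictor: always-taken
Correct predictions = 691
Accuracy = 691 / 786 * 100 = 87.9%

87.9


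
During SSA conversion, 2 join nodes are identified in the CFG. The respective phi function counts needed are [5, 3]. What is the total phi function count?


Total phi functions = sum of phi functions at each join node
= 5 + 3 = 8

8


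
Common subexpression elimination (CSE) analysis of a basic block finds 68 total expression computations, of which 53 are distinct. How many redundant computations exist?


CSE count = total expressions - unique expressions
= 68 - 53 = 15

15


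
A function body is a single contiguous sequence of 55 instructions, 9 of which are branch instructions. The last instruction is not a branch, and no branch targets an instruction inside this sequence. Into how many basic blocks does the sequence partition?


With no in-sequence branch targets, the leaders are the first instruction plus the instruction after each branch.
Number of basic blocks = branches + 1
= 9 + 1 = 10

10


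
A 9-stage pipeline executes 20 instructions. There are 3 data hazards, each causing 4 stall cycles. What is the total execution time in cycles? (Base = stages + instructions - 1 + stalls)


Base cycles = 9 + 20 - 1 = 28
Total stalls = 3 * 4 = 12
Total = 28 + 12 = 40

40


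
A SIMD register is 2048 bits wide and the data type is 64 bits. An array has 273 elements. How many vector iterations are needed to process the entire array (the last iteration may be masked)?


Width = 2048 / 64 = 32 elements per vector op
Iterations = ceil(273 / 32) = 9

9


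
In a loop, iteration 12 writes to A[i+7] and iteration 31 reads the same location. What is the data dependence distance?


Distance = read iteration - write iteration
= 31 - 12 = 19

19


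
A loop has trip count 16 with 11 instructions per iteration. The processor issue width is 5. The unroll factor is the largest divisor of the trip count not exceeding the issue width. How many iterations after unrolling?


Largest divisor of 16 <= 5 is 4
New iterations = 16 / 4 = 4

4


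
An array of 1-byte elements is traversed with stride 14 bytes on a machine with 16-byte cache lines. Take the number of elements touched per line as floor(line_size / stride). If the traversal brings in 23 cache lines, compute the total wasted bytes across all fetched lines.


Elements per line = floor(16 / 14) = 1
Bytes used per line = 1 * 1 = 1
Wasted per line = 16 - 1 = 15
Total wasted = 15 * 23 = 345

345


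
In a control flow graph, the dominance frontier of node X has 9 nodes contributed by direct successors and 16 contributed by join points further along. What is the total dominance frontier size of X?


DF(X) = direct successor contributions + join point contributions
= 9 + 16 = 25

25


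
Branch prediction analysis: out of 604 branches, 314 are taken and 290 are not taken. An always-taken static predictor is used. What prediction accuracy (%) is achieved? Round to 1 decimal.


Predictor: always-taken
Correct predictions = 314
Accuracy = 314 / 604 * 100 = 52.0%

52.0


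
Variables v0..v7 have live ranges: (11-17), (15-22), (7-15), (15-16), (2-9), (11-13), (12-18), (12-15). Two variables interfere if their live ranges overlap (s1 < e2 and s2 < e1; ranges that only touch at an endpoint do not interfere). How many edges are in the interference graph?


Check all pairs for overlapping intervals.
Two intervals (s1,e1) and (s2,e2) overlap if s1 < e2 and s2 < e1.
v0 (11-17) vs v1..v7: overlaps v1, v2, v3, v5, v6, v7 -> 6
v1 (15-22) vs v2..v7: overlaps v3, v6 -> 2
v2 (7-15) vs v3..v7: overlaps v4, v5, v6, v7 -> 4
v3 (15-16) vs v4..v7: overlaps v6 -> 1
v4 (2-9) vs v5..v7: overlaps none -> 0
v5 (11-13) vs v6..v7: overlaps v6, v7 -> 2
v6 (12-18) vs v7: overlaps v7 -> 1
Total overlapping pairs = 6 + 2 + 4 + 1 + 0 + 2 + 1 = 16

16


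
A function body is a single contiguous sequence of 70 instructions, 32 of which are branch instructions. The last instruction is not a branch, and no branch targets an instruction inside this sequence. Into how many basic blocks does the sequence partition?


With no in-sequence branch targets, the leaders are the first instruction plus the instruction after each branch.
Number of basic blocks = branches + 1
= 32 + 1 = 33

33


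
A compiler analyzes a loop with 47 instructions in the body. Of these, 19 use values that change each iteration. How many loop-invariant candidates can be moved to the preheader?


Invariant candidates = total - loop-dependent
= 47 - 19 = 28

28


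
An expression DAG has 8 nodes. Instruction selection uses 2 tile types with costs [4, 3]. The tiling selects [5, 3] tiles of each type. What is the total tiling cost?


Total cost = sum(count_i * cost_i)
= 5*4 + 3*3
= 29

29


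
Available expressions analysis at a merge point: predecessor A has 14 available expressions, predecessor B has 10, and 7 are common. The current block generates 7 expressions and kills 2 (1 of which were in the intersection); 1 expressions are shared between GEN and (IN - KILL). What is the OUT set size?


IN = intersection of predecessors = 7
IN - KILL = 7 - 1 = 6
|OUT| = |GEN| + |IN - KILL| - |GEN ∩ (IN - KILL)| = 7 + 6 - 1 = 12

12


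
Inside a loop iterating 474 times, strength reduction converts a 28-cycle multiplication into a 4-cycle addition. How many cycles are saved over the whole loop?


Per-iteration saving = 28 - 4 = 24
Total saved = 474 * 24 = 11376

11376


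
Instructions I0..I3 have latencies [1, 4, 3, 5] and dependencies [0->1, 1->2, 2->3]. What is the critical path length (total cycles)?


Compute longest path through dependency graph: dist(Ik) = max over predecessors of dist + latency(Ik).
dist(I0) = latency 1 = 1
dist(I1) = dist(I0) + 4 = 1 + 4 = 5
dist(I2) = dist(I1) + 3 = 5 + 3 = 8
dist(I3) = dist(I2) + 5 = 8 + 5 = 13
Critical path = max dist = 13

13


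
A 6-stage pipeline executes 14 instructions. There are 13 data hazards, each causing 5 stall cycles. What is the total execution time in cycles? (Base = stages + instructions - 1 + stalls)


Base cycles = 6 + 14 - 1 = 19
Total stalls = 13 * 5 = 65
Total = 19 + 65 = 84

84


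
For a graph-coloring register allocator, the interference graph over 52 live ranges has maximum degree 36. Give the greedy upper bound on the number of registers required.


Greedy coloring never needs more than (max_degree + 1) colors: when coloring a vertex, at most max_degree neighbors are already colored.
Upper bound = 36 + 1 = 37

37


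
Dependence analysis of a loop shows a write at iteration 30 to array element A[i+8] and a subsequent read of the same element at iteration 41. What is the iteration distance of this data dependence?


Distance = read iteration - write iteration
= 41 - 30 = 11

11


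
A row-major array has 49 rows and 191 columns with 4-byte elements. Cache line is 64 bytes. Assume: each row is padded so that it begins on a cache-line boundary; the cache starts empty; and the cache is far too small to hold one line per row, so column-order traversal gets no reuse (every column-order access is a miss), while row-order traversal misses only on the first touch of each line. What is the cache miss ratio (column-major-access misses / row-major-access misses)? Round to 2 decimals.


Each row occupies 191 * 4 = 764 bytes and starts on a line boundary, so it spans ceil(764 / 64) = 12 cache lines.
Row-major traversal misses (one per line touched): 49 * ceil(191 * 4 / 64) = 588
Column-major traversal misses (no reuse, every access misses): 49 * 191 = 9359
Ratio = 9359 / 588 = 15.92

15.92


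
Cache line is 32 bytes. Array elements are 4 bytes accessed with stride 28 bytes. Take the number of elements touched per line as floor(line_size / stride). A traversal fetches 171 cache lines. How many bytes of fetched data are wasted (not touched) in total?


Elements per line = floor(32 / 28) = 1
Bytes used per line = 1 * 4 = 4
Wasted per line = 32 - 4 = 28
Total wasted = 28 * 171 = 4788

4788


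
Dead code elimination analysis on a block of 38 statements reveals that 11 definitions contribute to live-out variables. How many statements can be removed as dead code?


Dead code = total statements - live definitions
= 38 - 11 = 27

27


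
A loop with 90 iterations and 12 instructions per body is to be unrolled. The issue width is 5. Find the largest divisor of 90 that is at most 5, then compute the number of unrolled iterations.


Largest divisor of 90 <= 5 is 5
New iterations = 90 / 5 = 18

18


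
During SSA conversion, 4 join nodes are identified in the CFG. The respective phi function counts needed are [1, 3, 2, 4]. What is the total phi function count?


Total phi functions = sum of phi functions at each join node
= 1 + 3 + 2 + 4 = 10

10


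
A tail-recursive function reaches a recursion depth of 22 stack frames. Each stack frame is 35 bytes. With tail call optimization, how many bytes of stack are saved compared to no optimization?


Without TCO: 22 * 35 = 770 bytes
With TCO: reuse 1 frame = 35 bytes
Savings = 770 - 35 = 735

735


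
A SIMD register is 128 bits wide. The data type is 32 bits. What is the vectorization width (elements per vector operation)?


Width = SIMD bits / data type bits
= 128 / 32 = 4

4


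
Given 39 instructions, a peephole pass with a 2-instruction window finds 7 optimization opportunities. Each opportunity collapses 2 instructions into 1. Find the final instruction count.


Each match removes 1 instructions.
Total removed = 7 * 1 = 7
Remaining = 39 - 7 = 32

32


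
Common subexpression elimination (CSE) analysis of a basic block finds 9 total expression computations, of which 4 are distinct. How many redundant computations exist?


CSE count = total expressions - unique expressions
= 9 - 4 = 5

5


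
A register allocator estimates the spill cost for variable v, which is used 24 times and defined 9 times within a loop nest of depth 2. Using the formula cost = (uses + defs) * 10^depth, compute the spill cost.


uses + defs = 24 + 9 = 33
10^2 = 100
Spill cost = 33 * 100 = 3300

3300


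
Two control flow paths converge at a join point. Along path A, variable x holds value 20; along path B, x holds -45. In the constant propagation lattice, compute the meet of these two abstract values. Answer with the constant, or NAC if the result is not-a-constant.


Meet operation: if both paths give the same constant, result is that constant; if they differ, result is NAC (not-a-constant).
Path A: 20, Path B: -45 -> differ
Result: not-a-constant -> NAC

NAC


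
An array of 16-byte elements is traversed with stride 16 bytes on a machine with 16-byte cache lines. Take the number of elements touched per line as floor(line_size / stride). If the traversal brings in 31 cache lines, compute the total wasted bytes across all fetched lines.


Elements per line = floor(16 / 16) = 1
Bytes used per line = 1 * 16 = 16
Wasted per line = 16 - 16 = 0
Total wasted = 0 * 31 = 0

0


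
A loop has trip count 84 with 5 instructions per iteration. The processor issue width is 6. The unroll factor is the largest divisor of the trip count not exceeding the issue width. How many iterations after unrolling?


Largest divisor of 84 <= 6 is 6
New iterations = 84 / 6 = 14

14


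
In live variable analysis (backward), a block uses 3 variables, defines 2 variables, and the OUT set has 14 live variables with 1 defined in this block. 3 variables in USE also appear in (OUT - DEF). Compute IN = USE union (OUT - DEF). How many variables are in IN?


OUT - DEF: 14 - 1 = 13
|IN| = |USE| + |OUT - DEF| - |USE ∩ (OUT - DEF)| = 3 + 13 - 3 = 13

13


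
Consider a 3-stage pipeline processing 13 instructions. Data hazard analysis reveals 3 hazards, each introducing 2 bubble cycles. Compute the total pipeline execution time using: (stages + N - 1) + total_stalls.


Base cycles = 3 + 13 - 1 = 15
Total stalls = 3 * 2 = 6
Total = 15 + 6 = 21

21


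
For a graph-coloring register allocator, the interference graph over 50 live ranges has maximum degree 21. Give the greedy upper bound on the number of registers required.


Greedy coloring never needs more than (max_degree + 1) colors: when coloring a vertex, at most max_degree neighbors are already colored.
Upper bound = 21 + 1 = 22

22


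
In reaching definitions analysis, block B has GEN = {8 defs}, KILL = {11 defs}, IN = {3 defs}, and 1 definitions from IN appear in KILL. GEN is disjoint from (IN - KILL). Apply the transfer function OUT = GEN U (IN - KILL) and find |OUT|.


IN - KILL: 3 - 1 = 2 surviving definitions
OUT = GEN + surviving = 8 + 2 = 10

10


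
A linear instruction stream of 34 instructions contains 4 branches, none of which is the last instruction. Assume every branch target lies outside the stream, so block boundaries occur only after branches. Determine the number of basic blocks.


With no in-sequence branch targets, the leaders are the first instruction plus the instruction after each branch.
Number of basic blocks = branches + 1
= 4 + 1 = 5

5


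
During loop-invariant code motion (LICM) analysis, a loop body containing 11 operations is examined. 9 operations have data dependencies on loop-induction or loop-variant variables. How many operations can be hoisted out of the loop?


Invariant candidates = total - loop-dependent
= 11 - 9 = 2

2


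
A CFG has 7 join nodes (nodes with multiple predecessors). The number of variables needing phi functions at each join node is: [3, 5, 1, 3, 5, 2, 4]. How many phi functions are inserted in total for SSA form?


Total phi functions = sum of phi functions at each join node
= 3 + 5 + 1 + 3 + 5 + 2 + 4 = 23

23


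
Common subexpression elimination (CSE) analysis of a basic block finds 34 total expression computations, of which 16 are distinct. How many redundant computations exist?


CSE count = total expressions - unique expressions
= 34 - 16 = 18

18


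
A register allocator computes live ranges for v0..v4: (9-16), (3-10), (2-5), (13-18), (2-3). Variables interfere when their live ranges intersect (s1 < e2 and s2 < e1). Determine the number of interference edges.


Check all pairs for overlapping intervals.
Two intervals (s1,e1) and (s2,e2) overlap if s1 < e2 and s2 < e1.
v0 (9-16) vs v1..v4: overlaps v1, v3 -> 2
v1 (3-10) vs v2..v4: overlaps v2 -> 1
v2 (2-5) vs v3..v4: overlaps v4 -> 1
v3 (13-18) vs v4: overlaps none -> 0
Total overlapping pairs = 2 + 1 + 1 + 0 = 4

4


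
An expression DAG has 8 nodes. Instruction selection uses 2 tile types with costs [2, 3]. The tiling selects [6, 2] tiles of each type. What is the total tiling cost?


Total cost = sum(count_i * cost_i)
= 6*2 + 2*3
= 18

18


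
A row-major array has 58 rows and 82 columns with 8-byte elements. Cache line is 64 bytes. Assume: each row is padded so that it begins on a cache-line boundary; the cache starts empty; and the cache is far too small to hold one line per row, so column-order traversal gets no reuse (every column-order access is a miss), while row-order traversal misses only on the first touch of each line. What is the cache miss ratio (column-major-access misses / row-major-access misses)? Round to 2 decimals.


Each row occupies 82 * 8 = 656 bytes and starts on a line boundary, so it spans ceil(656 / 64) = 11 cache lines.
Row-major traversal misses (one per line touched): 58 * ceil(82 * 8 / 64) = 638
Column-major traversal misses (no reuse, every access misses): 58 * 82 = 4756
Ratio = 4756 / 638 = 7.45

7.45


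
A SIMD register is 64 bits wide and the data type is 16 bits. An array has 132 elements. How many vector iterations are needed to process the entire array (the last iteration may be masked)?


Width = 64 / 16 = 4 elements per vector op
Iterations = ceil(132 / 4) = 33

33


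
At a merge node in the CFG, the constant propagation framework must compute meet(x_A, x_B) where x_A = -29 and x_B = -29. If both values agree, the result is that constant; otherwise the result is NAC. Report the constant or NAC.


Meet operation: if both paths give the same constant, result is that constant; if they differ, result is NAC (not-a-constant).
Path A: -29, Path B: -29 -> equal
Result: constant -> -29

-29


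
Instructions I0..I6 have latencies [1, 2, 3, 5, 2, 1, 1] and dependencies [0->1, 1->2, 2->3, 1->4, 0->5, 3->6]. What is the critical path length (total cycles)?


Compute longest path through dependency graph: dist(Ik) = max over predecessors of dist + latency(Ik).
dist(I0) = latency 1 = 1
dist(I1) = dist(I0) + 2 = 1 + 2 = 3
dist(I2) = dist(I1) + 3 = 3 + 3 = 6
dist(I3) = dist(I2) + 5 = 6 + 5 = 11
dist(I4) = dist(I1) + 2 = 3 + 2 = 5
dist(I5) = dist(I0) + 1 = 1 + 1 = 2
dist(I6) = dist(I3) + 1 = 11 + 1 = 12
Critical path = max dist = 12

12


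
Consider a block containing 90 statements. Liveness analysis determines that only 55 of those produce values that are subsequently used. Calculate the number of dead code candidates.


Dead code = total statements - live definitions
= 90 - 55 = 35

35


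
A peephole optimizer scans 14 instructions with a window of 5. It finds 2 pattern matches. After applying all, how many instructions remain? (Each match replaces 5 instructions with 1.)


Each match removes 4 instructions.
Total removed = 2 * 4 = 8
Remaining = 14 - 8 = 6

6


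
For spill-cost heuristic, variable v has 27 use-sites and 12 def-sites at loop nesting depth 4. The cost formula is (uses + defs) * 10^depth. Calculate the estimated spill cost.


uses + defs = 27 + 12 = 39
10^4 = 10000
Spill cost = 39 * 10000 = 390000

390000


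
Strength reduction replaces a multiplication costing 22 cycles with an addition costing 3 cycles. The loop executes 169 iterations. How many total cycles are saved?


Per-iteration saving = 22 - 3 = 19
Total saved = 169 * 19 = 3211

3211


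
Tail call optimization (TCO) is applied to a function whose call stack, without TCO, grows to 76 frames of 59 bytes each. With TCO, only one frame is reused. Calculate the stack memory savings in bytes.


Without TCO: 76 * 59 = 4484 bytes
With TCO: reuse 1 frame = 59 bytes
Savings = 4484 - 59 = 4425

4425


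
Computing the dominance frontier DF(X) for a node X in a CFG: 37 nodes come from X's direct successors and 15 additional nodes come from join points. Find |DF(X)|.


DF(X) = direct successor contributions + join point contributions
= 37 + 15 = 52

52


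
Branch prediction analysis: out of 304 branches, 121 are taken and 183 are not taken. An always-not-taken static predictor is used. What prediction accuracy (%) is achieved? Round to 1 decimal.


Predictor: always-not-taken
Correct predictions = 183
Accuracy = 183 / 304 * 100 = 60.2%

60.2


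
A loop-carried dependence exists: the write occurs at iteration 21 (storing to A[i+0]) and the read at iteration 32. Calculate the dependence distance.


Distance = read iteration - write iteration
= 32 - 21 = 11

11


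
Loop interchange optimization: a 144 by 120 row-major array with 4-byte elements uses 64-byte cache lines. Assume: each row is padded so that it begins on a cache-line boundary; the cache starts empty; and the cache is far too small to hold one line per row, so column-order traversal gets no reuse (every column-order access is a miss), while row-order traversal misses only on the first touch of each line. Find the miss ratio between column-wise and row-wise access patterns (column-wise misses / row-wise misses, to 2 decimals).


Each row occupies 120 * 4 = 480 bytes and starts on a line boundary, so it spans ceil(480 / 64) = 8 cache lines.
Row-major traversal misses (one per line touched): 144 * ceil(120 * 4 / 64) = 1152
Column-major traversal misses (no reuse, every access misses): 144 * 120 = 17280
Ratio = 17280 / 1152 = 15.0

15.0


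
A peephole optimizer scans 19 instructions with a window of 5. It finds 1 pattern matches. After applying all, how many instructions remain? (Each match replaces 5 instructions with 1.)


Each match removes 4 instructions.
Total removed = 1 * 4 = 4
Remaining = 19 - 4 = 15

15


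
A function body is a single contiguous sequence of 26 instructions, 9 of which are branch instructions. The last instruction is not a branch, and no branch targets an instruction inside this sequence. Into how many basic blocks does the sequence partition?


With no in-sequence branch targets, the leaders are the first instruction plus the instruction after each branch.
Number of basic blocks = branches + 1
= 9 + 1 = 10

10


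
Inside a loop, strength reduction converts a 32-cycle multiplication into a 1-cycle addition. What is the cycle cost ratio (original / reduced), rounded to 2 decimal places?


Ratio = mult_cost / add_cost = 32 / 1 = 32.0

32.0


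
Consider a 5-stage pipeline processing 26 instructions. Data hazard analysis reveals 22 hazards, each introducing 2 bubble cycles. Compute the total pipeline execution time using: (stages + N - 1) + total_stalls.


Base cycles = 5 + 26 - 1 = 30
Total stalls = 22 * 2 = 44
Total = 30 + 44 = 74

74


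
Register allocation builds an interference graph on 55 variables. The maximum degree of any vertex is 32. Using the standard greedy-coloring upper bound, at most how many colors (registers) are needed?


Greedy coloring never needs more than (max_degree + 1) colors: when coloring a vertex, at most max_degree neighbors are already colored.
Upper bound = 32 + 1 = 33

33


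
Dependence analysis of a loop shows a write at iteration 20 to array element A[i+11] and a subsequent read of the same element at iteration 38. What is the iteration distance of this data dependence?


Distance = read iteration - write iteration
= 38 - 20 = 18

18


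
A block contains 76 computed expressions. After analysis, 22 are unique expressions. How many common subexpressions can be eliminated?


CSE count = total expressions - unique expressions
= 76 - 22 = 54

54


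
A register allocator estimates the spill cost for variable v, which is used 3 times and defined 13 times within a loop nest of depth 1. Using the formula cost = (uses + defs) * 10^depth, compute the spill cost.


uses + defs = 3 + 13 = 16
10^1 = 10
Spill cost = 16 * 10 = 160

160


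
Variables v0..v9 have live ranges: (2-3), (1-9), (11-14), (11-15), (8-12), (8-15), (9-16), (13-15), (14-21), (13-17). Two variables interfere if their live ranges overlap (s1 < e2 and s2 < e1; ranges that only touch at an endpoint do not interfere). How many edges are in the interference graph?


Check all pairs for overlapping intervals.
Two intervals (s1,e1) and (s2,e2) overlap if s1 < e2 and s2 < e1.
v0 (2-3) vs v1..v9: overlaps v1 -> 1
v1 (1-9) vs v2..v9: overlaps v4, v5 -> 2
v2 (11-14) vs v3..v9: overlaps v3, v4, v5, v6, v7, v9 -> 6
v3 (11-15) vs v4..v9: overlaps v4, v5, v6, v7, v8, v9 -> 6
v4 (8-12) vs v5..v9: overlaps v5, v6 -> 2
v5 (8-15) vs v6..v9: overlaps v6, v7, v8, v9 -> 4
v6 (9-16) vs v7..v9: overlaps v7, v8, v9 -> 3
v7 (13-15) vs v8..v9: overlaps v8, v9 -> 2
v8 (14-21) vs v9: overlaps v9 -> 1
Total overlapping pairs = 1 + 2 + 6 + 6 + 2 + 4 + 3 + 2 + 1 = 27

27


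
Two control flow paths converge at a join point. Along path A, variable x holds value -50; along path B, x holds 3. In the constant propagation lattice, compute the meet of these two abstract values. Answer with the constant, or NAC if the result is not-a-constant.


Meet operation: if both paths give the same constant, result is that constant; if they differ, result is NAC (not-a-constant).
Path A: -50, Path B: 3 -> differ
Result: not-a-constant -> NAC

NAC


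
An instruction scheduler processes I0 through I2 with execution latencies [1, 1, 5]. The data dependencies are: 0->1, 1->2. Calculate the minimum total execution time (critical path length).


Compute longest path through dependency graph: dist(Ik) = max over predecessors of dist + latency(Ik).
dist(I0) = latency 1 = 1
dist(I1) = dist(I0) + 1 = 1 + 1 = 2
dist(I2) = dist(I1) + 5 = 2 + 5 = 7
Critical path = max dist = 7

7


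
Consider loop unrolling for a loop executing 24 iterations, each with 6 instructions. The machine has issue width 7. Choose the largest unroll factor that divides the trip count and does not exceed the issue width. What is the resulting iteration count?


Largest divisor of 24 <= 7 is 6
New iterations = 24 / 6 = 4

4


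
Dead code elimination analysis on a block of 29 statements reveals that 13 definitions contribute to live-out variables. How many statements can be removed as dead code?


Dead code = total statements - live definitions
= 29 - 13 = 16

16


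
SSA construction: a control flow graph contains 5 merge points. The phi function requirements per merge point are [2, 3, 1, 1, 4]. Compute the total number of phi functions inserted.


Total phi functions = sum of phi functions at each join node
= 2 + 3 + 1 + 1 + 4 = 11

11


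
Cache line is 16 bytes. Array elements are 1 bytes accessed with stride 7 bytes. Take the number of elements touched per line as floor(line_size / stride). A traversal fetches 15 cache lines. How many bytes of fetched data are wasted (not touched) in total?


Elements per line = floor(16 / 7) = 2
Bytes used per line = 2 * 1 = 2
Wasted per line = 16 - 2 = 14
Total wasted = 14 * 15 = 210

210


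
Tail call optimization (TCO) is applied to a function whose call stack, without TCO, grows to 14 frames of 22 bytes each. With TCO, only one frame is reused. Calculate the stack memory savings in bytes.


Without TCO: 14 * 22 = 308 bytes
With TCO: reuse 1 frame = 22 bytes
Savings = 308 - 22 = 286

286


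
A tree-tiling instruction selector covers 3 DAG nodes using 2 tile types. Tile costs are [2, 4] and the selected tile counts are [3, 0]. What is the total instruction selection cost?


Total cost = sum(count_i * cost_i)
= 3*2 + 0*4
= 6

6


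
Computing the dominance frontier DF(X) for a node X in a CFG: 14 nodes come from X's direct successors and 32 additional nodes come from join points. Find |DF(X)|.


DF(X) = direct successor contributions + join point contributions
= 14 + 32 = 46

46


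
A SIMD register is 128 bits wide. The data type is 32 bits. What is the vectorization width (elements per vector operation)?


Width = SIMD bits / data type bits
= 128 / 32 = 4

4


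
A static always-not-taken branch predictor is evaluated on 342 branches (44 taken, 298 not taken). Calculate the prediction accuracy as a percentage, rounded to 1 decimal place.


Predictor: always-not-taken
Correct predictions = 298
Accuracy = 298 / 342 * 100 = 87.1%

87.1


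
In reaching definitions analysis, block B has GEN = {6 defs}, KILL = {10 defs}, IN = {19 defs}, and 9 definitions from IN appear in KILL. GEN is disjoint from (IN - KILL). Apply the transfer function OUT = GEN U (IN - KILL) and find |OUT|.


IN - KILL: 19 - 9 = 10 surviving definitions
OUT = GEN + surviving = 6 + 10 = 16

16


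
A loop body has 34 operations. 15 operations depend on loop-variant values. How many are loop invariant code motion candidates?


Invariant candidates = total - loop-dependent
= 34 - 15 = 19

19


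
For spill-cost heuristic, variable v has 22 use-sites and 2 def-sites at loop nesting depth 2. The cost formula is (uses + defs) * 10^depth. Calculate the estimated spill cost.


uses + defs = 22 + 2 = 24
10^2 = 100
Spill cost = 24 * 100 = 2400

2400


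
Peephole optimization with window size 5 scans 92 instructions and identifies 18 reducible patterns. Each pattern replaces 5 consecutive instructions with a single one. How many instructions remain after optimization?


Each match removes 4 instructions.
Total removed = 18 * 4 = 72
Remaining = 92 - 72 = 20

20


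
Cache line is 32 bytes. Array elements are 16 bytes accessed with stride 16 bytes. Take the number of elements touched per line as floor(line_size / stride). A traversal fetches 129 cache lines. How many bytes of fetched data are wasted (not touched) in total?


Elements per line = floor(32 / 16) = 2
Bytes used per line = 2 * 16 = 32
Wasted per line = 32 - 32 = 0
Total wasted = 0 * 129 = 0

0


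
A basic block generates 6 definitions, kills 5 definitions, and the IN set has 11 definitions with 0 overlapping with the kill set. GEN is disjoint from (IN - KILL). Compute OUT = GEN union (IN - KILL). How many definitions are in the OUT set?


IN - KILL: 11 - 0 = 11 surviving definitions
OUT = GEN + surviving = 6 + 11 = 17

17


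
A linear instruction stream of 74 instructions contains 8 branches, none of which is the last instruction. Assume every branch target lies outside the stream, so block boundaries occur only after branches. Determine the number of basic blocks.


With no in-sequence branch targets, the leaders are the first instruction plus the instruction after each branch.
Number of basic blocks = branches + 1
= 8 + 1 = 9

9


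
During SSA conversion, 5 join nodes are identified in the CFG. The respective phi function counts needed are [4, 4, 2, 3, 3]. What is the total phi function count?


Total phi functions = sum of phi functions at each join node
= 4 + 4 + 2 + 3 + 3 = 16

16


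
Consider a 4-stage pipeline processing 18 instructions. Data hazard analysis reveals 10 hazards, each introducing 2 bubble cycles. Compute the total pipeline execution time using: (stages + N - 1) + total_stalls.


Base cycles = 4 + 18 - 1 = 21
Total stalls = 10 * 2 = 20
Total = 21 + 20 = 41

41


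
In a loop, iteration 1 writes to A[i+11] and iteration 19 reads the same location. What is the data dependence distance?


Distance = read iteration - write iteration
= 19 - 1 = 18

18


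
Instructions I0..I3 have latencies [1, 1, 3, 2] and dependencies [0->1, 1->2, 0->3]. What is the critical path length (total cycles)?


Compute longest path through dependency graph: dist(Ik) = max over predecessors of dist + latency(Ik).
dist(I0) = latency 1 = 1
dist(I1) = dist(I0) + 1 = 1 + 1 = 2
dist(I2) = dist(I1) + 3 = 2 + 3 = 5
dist(I3) = dist(I0) + 2 = 1 + 2 = 3
Critical path = max dist = 5

5


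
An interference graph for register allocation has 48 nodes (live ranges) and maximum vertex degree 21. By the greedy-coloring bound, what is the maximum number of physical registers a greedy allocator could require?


Greedy coloring never needs more than (max_degree + 1) colors: when coloring a vertex, at most max_degree neighbors are already colored.
Upper bound = 21 + 1 = 22

22


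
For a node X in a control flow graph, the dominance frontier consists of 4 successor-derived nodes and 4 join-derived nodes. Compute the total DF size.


DF(X) = direct successor contributions + join point contributions
= 4 + 4 = 8

8


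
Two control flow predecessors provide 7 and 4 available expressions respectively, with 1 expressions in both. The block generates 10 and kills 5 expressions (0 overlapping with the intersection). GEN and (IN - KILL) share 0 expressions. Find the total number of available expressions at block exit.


IN = intersection of predecessors = 1
IN - KILL = 1 - 0 = 1
|OUT| = |GEN| + |IN - KILL| - |GEN ∩ (IN - KILL)| = 10 + 1 - 0 = 11

11
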